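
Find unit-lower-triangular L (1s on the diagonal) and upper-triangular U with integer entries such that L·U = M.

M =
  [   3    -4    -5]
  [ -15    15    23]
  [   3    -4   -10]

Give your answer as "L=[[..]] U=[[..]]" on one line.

L=[[1,0,0],[-5,1,0],[1,0,1]] U=[[3,-4,-5],[0,-5,-2],[0,0,-5]]

  row1 -= -5·row0 → [0,-5,-2]
  row2 -= 1·row0 → [0,0,-5]
  row2 -= 0·row1 → [0,0,-5]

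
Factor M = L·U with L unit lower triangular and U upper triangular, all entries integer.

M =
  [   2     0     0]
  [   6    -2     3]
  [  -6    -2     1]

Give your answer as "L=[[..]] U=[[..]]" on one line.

L=[[1,0,0],[3,1,0],[-3,1,1]] U=[[2,0,0],[0,-2,3],[0,0,-2]]

  r1 -= 3·r0 → [0,-2,3]
  r2 -= -3·r0 → [0,-2,1]
  r2 -= 1·r1 → [0,0,-2]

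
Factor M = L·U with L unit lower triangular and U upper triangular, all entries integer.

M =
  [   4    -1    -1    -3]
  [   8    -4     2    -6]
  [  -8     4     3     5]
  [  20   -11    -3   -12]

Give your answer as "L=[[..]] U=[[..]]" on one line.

  R1 -= 2·R0 → [0,-2,4,0]
  R2 -= -2·R0 → [0,2,1,-1]
  R3 -= 5·R0 → [0,-6,2,3]
  R2 -= -1·R1 → [0,0,5,-1]
  R3 -= 3·R1 → [0,0,-10,3]
  R3 -= -2·R2 → [0,0,0,1]

L=[[1,0,0,0],[2,1,0,0],[-2,-1,1,0],[5,3,-2,1]] U=[[4,-1,-1,-3],[0,-2,4,0],[0,0,5,-1],[0,0,0,1]]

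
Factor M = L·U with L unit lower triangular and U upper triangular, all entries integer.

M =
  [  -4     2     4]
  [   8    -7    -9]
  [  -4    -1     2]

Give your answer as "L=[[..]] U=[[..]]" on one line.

L=[[1,0,0],[-2,1,0],[1,1,1]] U=[[-4,2,4],[0,-3,-1],[0,0,-1]]

  r1 -= -2·r0 → [0,-3,-1]
  r2 -= 1·r0 → [0,-3,-2]
  r2 -= 1·r1 → [0,0,-1]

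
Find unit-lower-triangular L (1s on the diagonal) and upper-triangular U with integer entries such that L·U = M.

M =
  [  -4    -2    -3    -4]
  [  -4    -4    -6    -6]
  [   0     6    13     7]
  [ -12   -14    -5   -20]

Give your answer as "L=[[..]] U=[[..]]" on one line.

  r1 -= 1·r0 → [0,-2,-3,-2]
  r2 -= 0·r0 → [0,6,13,7]
  r3 -= 3·r0 → [0,-8,4,-8]
  r2 -= -3·r1 → [0,0,4,1]
  r3 -= 4·r1 → [0,0,16,0]
  r3 -= 4·r2 → [0,0,0,-4]

L=[[1,0,0,0],[1,1,0,0],[0,-3,1,0],[3,4,4,1]] U=[[-4,-2,-3,-4],[0,-2,-3,-2],[0,0,4,1],[0,0,0,-4]]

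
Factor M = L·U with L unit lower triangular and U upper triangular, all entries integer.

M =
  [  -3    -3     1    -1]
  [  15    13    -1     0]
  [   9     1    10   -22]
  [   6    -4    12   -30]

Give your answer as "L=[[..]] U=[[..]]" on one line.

  row1 -= -5·row0 → [0,-2,4,-5]
  row2 -= -3·row0 → [0,-8,13,-25]
  row3 -= -2·row0 → [0,-10,14,-32]
  row2 -= 4·row1 → [0,0,-3,-5]
  row3 -= 5·row1 → [0,0,-6,-7]
  row3 -= 2·row2 → [0,0,0,3]

L=[[1,0,0,0],[-5,1,0,0],[-3,4,1,0],[-2,5,2,1]] U=[[-3,-3,1,-1],[0,-2,4,-5],[0,0,-3,-5],[0,0,0,3]]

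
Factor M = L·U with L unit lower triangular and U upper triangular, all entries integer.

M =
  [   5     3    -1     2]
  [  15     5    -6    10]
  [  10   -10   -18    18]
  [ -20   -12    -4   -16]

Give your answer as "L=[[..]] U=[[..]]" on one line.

  r1 -= 3·r0 → [0,-4,-3,4]
  r2 -= 2·r0 → [0,-16,-16,14]
  r3 -= -4·r0 → [0,0,-8,-8]
  r2 -= 4·r1 → [0,0,-4,-2]
  r3 -= 0·r1 → [0,0,-8,-8]
  r3 -= 2·r2 → [0,0,0,-4]

L=[[1,0,0,0],[3,1,0,0],[2,4,1,0],[-4,0,2,1]] U=[[5,3,-1,2],[0,-4,-3,4],[0,0,-4,-2],[0,0,0,-4]]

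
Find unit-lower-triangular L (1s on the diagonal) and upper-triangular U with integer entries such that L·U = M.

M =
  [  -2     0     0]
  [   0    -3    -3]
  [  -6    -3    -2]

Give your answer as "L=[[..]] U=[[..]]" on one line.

  row1 -= 0·row0 → [0,-3,-3]
  row2 -= 3·row0 → [0,-3,-2]
  row2 -= 1·row1 → [0,0,1]

L=[[1,0,0],[0,1,0],[3,1,1]] U=[[-2,0,0],[0,-3,-3],[0,0,1]]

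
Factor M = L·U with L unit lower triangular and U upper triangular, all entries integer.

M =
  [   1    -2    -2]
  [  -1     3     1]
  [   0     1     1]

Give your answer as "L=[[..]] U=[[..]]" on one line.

  R1 -= -1·R0 → [0,1,-1]
  R2 -= 0·R0 → [0,1,1]
  R2 -= 1·R1 → [0,0,2]

L=[[1,0,0],[-1,1,0],[0,1,1]] U=[[1,-2,-2],[0,1,-1],[0,0,2]]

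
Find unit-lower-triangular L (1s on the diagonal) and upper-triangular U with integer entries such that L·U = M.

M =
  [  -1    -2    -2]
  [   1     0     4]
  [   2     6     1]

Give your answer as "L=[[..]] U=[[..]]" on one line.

L=[[1,0,0],[-1,1,0],[-2,-1,1]] U=[[-1,-2,-2],[0,-2,2],[0,0,-1]]

  R1 -= -1·R0 → [0,-2,2]
  R2 -= -2·R0 → [0,2,-3]
  R2 -= -1·R1 → [0,0,-1]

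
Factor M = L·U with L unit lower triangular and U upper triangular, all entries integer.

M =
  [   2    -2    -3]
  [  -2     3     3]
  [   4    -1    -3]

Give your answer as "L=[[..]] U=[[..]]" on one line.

L=[[1,0,0],[-1,1,0],[2,3,1]] U=[[2,-2,-3],[0,1,0],[0,0,3]]

  row1 -= -1·row0 → [0,1,0]
  row2 -= 2·row0 → [0,3,3]
  row2 -= 3·row1 → [0,0,3]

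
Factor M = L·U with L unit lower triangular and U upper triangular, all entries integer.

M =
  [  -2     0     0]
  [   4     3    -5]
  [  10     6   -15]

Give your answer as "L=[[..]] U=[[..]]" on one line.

  R1 -= -2·R0 → [0,3,-5]
  R2 -= -5·R0 → [0,6,-15]
  R2 -= 2·R1 → [0,0,-5]

L=[[1,0,0],[-2,1,0],[-5,2,1]] U=[[-2,0,0],[0,3,-5],[0,0,-5]]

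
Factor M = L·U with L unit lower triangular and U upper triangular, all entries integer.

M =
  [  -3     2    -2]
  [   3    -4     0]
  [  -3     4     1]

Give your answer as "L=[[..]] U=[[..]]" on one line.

  R1 -= -1·R0 → [0,-2,-2]
  R2 -= 1·R0 → [0,2,3]
  R2 -= -1·R1 → [0,0,1]

L=[[1,0,0],[-1,1,0],[1,-1,1]] U=[[-3,2,-2],[0,-2,-2],[0,0,1]]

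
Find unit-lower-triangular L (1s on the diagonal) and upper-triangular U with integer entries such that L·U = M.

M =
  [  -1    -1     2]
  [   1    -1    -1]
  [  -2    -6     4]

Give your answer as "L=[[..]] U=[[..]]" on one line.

L=[[1,0,0],[-1,1,0],[2,2,1]] U=[[-1,-1,2],[0,-2,1],[0,0,-2]]

  R1 -= -1·R0 → [0,-2,1]
  R2 -= 2·R0 → [0,-4,0]
  R2 -= 2·R1 → [0,0,-2]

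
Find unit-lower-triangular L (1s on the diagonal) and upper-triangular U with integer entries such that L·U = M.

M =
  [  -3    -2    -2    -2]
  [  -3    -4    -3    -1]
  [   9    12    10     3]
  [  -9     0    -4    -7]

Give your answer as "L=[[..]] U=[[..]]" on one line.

  R1 -= 1·R0 → [0,-2,-1,1]
  R2 -= -3·R0 → [0,6,4,-3]
  R3 -= 3·R0 → [0,6,2,-1]
  R2 -= -3·R1 → [0,0,1,0]
  R3 -= -3·R1 → [0,0,-1,2]
  R3 -= -1·R2 → [0,0,0,2]

L=[[1,0,0,0],[1,1,0,0],[-3,-3,1,0],[3,-3,-1,1]] U=[[-3,-2,-2,-2],[0,-2,-1,1],[0,0,1,0],[0,0,0,2]]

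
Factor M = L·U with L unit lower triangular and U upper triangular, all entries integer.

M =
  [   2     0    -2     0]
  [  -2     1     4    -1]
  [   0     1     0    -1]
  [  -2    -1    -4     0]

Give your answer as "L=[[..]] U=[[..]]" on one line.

L=[[1,0,0,0],[-1,1,0,0],[0,1,1,0],[-1,-1,2,1]] U=[[2,0,-2,0],[0,1,2,-1],[0,0,-2,0],[0,0,0,-1]]

  r1 -= -1·r0 → [0,1,2,-1]
  r2 -= 0·r0 → [0,1,0,-1]
  r3 -= -1·r0 → [0,-1,-6,0]
  r2 -= 1·r1 → [0,0,-2,0]
  r3 -= -1·r1 → [0,0,-4,-1]
  r3 -= 2·r2 → [0,0,0,-1]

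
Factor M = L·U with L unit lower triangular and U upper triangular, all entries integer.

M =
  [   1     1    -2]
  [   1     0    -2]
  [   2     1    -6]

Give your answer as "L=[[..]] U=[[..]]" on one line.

L=[[1,0,0],[1,1,0],[2,1,1]] U=[[1,1,-2],[0,-1,0],[0,0,-2]]

  R1 -= 1·R0 → [0,-1,0]
  R2 -= 2·R0 → [0,-1,-2]
  R2 -= 1·R1 → [0,0,-2]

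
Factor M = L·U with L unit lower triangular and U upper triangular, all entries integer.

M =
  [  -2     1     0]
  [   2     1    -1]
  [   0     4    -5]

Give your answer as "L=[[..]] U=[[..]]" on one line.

L=[[1,0,0],[-1,1,0],[0,2,1]] U=[[-2,1,0],[0,2,-1],[0,0,-3]]

  r1 -= -1·r0 → [0,2,-1]
  r2 -= 0·r0 → [0,4,-5]
  r2 -= 2·r1 → [0,0,-3]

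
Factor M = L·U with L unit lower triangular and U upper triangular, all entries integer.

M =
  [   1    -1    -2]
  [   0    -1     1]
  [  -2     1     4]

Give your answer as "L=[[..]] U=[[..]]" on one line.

L=[[1,0,0],[0,1,0],[-2,1,1]] U=[[1,-1,-2],[0,-1,1],[0,0,-1]]

  row1 -= 0·row0 → [0,-1,1]
  row2 -= -2·row0 → [0,-1,0]
  row2 -= 1·row1 → [0,0,-1]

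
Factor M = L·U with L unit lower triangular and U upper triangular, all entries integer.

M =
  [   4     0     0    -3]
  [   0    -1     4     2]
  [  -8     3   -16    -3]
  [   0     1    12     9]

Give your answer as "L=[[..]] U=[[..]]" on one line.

  R1 -= 0·R0 → [0,-1,4,2]
  R2 -= -2·R0 → [0,3,-16,-9]
  R3 -= 0·R0 → [0,1,12,9]
  R2 -= -3·R1 → [0,0,-4,-3]
  R3 -= -1·R1 → [0,0,16,11]
  R3 -= -4·R2 → [0,0,0,-1]

L=[[1,0,0,0],[0,1,0,0],[-2,-3,1,0],[0,-1,-4,1]] U=[[4,0,0,-3],[0,-1,4,2],[0,0,-4,-3],[0,0,0,-1]]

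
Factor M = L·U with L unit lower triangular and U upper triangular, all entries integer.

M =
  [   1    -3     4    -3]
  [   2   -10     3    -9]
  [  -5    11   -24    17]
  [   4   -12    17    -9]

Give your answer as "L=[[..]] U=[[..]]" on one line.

  R1 -= 2·R0 → [0,-4,-5,-3]
  R2 -= -5·R0 → [0,-4,-4,2]
  R3 -= 4·R0 → [0,0,1,3]
  R2 -= 1·R1 → [0,0,1,5]
  R3 -= 0·R1 → [0,0,1,3]
  R3 -= 1·R2 → [0,0,0,-2]

L=[[1,0,0,0],[2,1,0,0],[-5,1,1,0],[4,0,1,1]] U=[[1,-3,4,-3],[0,-4,-5,-3],[0,0,1,5],[0,0,0,-2]]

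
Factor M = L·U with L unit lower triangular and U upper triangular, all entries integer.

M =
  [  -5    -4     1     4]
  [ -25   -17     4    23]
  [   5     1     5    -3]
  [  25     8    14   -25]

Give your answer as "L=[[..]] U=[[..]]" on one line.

  R1 -= 5·R0 → [0,3,-1,3]
  R2 -= -1·R0 → [0,-3,6,1]
  R3 -= -5·R0 → [0,-12,19,-5]
  R2 -= -1·R1 → [0,0,5,4]
  R3 -= -4·R1 → [0,0,15,7]
  R3 -= 3·R2 → [0,0,0,-5]

L=[[1,0,0,0],[5,1,0,0],[-1,-1,1,0],[-5,-4,3,1]] U=[[-5,-4,1,4],[0,3,-1,3],[0,0,5,4],[0,0,0,-5]]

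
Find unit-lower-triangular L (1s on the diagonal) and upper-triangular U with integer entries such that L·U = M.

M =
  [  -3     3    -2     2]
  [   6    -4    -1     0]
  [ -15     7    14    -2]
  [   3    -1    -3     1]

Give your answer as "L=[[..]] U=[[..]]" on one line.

  R1 -= -2·R0 → [0,2,-5,4]
  R2 -= 5·R0 → [0,-8,24,-12]
  R3 -= -1·R0 → [0,2,-5,3]
  R2 -= -4·R1 → [0,0,4,4]
  R3 -= 1·R1 → [0,0,0,-1]
  R3 -= 0·R2 → [0,0,0,-1]

L=[[1,0,0,0],[-2,1,0,0],[5,-4,1,0],[-1,1,0,1]] U=[[-3,3,-2,2],[0,2,-5,4],[0,0,4,4],[0,0,0,-1]]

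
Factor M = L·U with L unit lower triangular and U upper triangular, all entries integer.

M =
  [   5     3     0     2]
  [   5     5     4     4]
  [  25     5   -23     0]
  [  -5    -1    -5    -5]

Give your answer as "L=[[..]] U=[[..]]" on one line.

L=[[1,0,0,0],[1,1,0,0],[5,-5,1,0],[-1,1,3,1]] U=[[5,3,0,2],[0,2,4,2],[0,0,-3,0],[0,0,0,-5]]

  r1 -= 1·r0 → [0,2,4,2]
  r2 -= 5·r0 → [0,-10,-23,-10]
  r3 -= -1·r0 → [0,2,-5,-3]
  r2 -= -5·r1 → [0,0,-3,0]
  r3 -= 1·r1 → [0,0,-9,-5]
  r3 -= 3·r2 → [0,0,0,-5]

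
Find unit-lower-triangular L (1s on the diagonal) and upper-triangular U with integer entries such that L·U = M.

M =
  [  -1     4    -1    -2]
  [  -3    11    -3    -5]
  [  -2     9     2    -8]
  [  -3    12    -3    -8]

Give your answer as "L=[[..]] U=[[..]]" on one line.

L=[[1,0,0,0],[3,1,0,0],[2,-1,1,0],[3,0,0,1]] U=[[-1,4,-1,-2],[0,-1,0,1],[0,0,4,-3],[0,0,0,-2]]

  r1 -= 3·r0 → [0,-1,0,1]
  r2 -= 2·r0 → [0,1,4,-4]
  r3 -= 3·r0 → [0,0,0,-2]
  r2 -= -1·r1 → [0,0,4,-3]
  r3 -= 0·r1 → [0,0,0,-2]
  r3 -= 0·r2 → [0,0,0,-2]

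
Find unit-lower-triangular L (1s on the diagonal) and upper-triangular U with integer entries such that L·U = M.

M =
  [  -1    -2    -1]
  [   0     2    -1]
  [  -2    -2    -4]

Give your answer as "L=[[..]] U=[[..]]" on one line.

  R1 -= 0·R0 → [0,2,-1]
  R2 -= 2·R0 → [0,2,-2]
  R2 -= 1·R1 → [0,0,-1]

L=[[1,0,0],[0,1,0],[2,1,1]] U=[[-1,-2,-1],[0,2,-1],[0,0,-1]]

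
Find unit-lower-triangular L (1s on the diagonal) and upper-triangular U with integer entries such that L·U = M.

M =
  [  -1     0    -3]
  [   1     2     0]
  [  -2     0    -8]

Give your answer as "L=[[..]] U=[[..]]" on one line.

L=[[1,0,0],[-1,1,0],[2,0,1]] U=[[-1,0,-3],[0,2,-3],[0,0,-2]]

  r1 -= -1·r0 → [0,2,-3]
  r2 -= 2·r0 → [0,0,-2]
  r2 -= 0·r1 → [0,0,-2]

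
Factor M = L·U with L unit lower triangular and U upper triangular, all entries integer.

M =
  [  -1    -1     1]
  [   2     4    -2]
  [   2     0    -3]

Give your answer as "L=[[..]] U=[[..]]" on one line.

L=[[1,0,0],[-2,1,0],[-2,-1,1]] U=[[-1,-1,1],[0,2,0],[0,0,-1]]

  r1 -= -2·r0 → [0,2,0]
  r2 -= -2·r0 → [0,-2,-1]
  r2 -= -1·r1 → [0,0,-1]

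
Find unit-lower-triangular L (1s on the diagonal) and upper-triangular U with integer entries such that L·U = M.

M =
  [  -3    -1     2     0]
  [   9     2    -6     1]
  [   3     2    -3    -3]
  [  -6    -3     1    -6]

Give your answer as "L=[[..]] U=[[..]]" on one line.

  row1 -= -3·row0 → [0,-1,0,1]
  row2 -= -1·row0 → [0,1,-1,-3]
  row3 -= 2·row0 → [0,-1,-3,-6]
  row2 -= -1·row1 → [0,0,-1,-2]
  row3 -= 1·row1 → [0,0,-3,-7]
  row3 -= 3·row2 → [0,0,0,-1]

L=[[1,0,0,0],[-3,1,0,0],[-1,-1,1,0],[2,1,3,1]] U=[[-3,-1,2,0],[0,-1,0,1],[0,0,-1,-2],[0,0,0,-1]]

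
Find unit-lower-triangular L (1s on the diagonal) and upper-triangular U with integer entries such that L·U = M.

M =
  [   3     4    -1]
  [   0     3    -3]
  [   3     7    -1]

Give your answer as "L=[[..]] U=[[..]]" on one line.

L=[[1,0,0],[0,1,0],[1,1,1]] U=[[3,4,-1],[0,3,-3],[0,0,3]]

  r1 -= 0·r0 → [0,3,-3]
  r2 -= 1·r0 → [0,3,0]
  r2 -= 1·r1 → [0,0,3]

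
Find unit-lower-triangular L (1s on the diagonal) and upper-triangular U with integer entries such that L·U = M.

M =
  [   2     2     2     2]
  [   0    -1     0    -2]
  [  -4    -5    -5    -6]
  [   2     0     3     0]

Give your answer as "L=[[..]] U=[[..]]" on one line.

L=[[1,0,0,0],[0,1,0,0],[-2,1,1,0],[1,2,-1,1]] U=[[2,2,2,2],[0,-1,0,-2],[0,0,-1,0],[0,0,0,2]]

  R1 -= 0·R0 → [0,-1,0,-2]
  R2 -= -2·R0 → [0,-1,-1,-2]
  R3 -= 1·R0 → [0,-2,1,-2]
  R2 -= 1·R1 → [0,0,-1,0]
  R3 -= 2·R1 → [0,0,1,2]
  R3 -= -1·R2 → [0,0,0,2]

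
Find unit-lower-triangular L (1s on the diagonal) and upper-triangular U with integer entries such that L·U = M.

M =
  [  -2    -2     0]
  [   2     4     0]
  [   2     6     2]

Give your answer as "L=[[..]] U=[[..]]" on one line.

  R1 -= -1·R0 → [0,2,0]
  R2 -= -1·R0 → [0,4,2]
  R2 -= 2·R1 → [0,0,2]

L=[[1,0,0],[-1,1,0],[-1,2,1]] U=[[-2,-2,0],[0,2,0],[0,0,2]]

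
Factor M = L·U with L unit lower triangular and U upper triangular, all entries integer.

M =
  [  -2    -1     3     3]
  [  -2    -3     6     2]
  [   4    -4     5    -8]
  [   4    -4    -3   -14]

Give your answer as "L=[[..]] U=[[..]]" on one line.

L=[[1,0,0,0],[1,1,0,0],[-2,3,1,0],[-2,3,-3,1]] U=[[-2,-1,3,3],[0,-2,3,-1],[0,0,2,1],[0,0,0,-2]]

  R1 -= 1·R0 → [0,-2,3,-1]
  R2 -= -2·R0 → [0,-6,11,-2]
  R3 -= -2·R0 → [0,-6,3,-8]
  R2 -= 3·R1 → [0,0,2,1]
  R3 -= 3·R1 → [0,0,-6,-5]
  R3 -= -3·R2 → [0,0,0,-2]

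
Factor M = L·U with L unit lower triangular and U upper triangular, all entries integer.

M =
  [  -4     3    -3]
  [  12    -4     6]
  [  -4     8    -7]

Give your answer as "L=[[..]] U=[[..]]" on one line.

L=[[1,0,0],[-3,1,0],[1,1,1]] U=[[-4,3,-3],[0,5,-3],[0,0,-1]]

  R1 -= -3·R0 → [0,5,-3]
  R2 -= 1·R0 → [0,5,-4]
  R2 -= 1·R1 → [0,0,-1]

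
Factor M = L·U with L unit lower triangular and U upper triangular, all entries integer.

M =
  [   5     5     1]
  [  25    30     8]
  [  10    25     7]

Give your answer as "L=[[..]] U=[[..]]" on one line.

  R1 -= 5·R0 → [0,5,3]
  R2 -= 2·R0 → [0,15,5]
  R2 -= 3·R1 → [0,0,-4]

L=[[1,0,0],[5,1,0],[2,3,1]] U=[[5,5,1],[0,5,3],[0,0,-4]]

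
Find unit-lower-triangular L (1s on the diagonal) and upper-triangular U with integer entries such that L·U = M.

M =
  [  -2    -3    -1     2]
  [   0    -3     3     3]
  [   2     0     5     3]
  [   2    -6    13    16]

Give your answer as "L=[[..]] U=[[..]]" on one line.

  row1 -= 0·row0 → [0,-3,3,3]
  row2 -= -1·row0 → [0,-3,4,5]
  row3 -= -1·row0 → [0,-9,12,18]
  row2 -= 1·row1 → [0,0,1,2]
  row3 -= 3·row1 → [0,0,3,9]
  row3 -= 3·row2 → [0,0,0,3]

L=[[1,0,0,0],[0,1,0,0],[-1,1,1,0],[-1,3,3,1]] U=[[-2,-3,-1,2],[0,-3,3,3],[0,0,1,2],[0,0,0,3]]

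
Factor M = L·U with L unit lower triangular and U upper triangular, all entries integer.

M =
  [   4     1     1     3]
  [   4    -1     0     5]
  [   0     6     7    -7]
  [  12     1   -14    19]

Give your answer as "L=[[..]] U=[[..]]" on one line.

  r1 -= 1·r0 → [0,-2,-1,2]
  r2 -= 0·r0 → [0,6,7,-7]
  r3 -= 3·r0 → [0,-2,-17,10]
  r2 -= -3·r1 → [0,0,4,-1]
  r3 -= 1·r1 → [0,0,-16,8]
  r3 -= -4·r2 → [0,0,0,4]

L=[[1,0,0,0],[1,1,0,0],[0,-3,1,0],[3,1,-4,1]] U=[[4,1,1,3],[0,-2,-1,2],[0,0,4,-1],[0,0,0,4]]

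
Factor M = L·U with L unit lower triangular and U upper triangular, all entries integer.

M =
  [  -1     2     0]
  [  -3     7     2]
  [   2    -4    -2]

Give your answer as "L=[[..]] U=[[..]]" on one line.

L=[[1,0,0],[3,1,0],[-2,0,1]] U=[[-1,2,0],[0,1,2],[0,0,-2]]

  R1 -= 3·R0 → [0,1,2]
  R2 -= -2·R0 → [0,0,-2]
  R2 -= 0·R1 → [0,0,-2]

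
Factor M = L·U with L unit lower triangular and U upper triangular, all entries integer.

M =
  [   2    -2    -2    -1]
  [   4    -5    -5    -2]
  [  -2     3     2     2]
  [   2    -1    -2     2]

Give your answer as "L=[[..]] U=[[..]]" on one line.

L=[[1,0,0,0],[2,1,0,0],[-1,-1,1,0],[1,-1,1,1]] U=[[2,-2,-2,-1],[0,-1,-1,0],[0,0,-1,1],[0,0,0,2]]

  row1 -= 2·row0 → [0,-1,-1,0]
  row2 -= -1·row0 → [0,1,0,1]
  row3 -= 1·row0 → [0,1,0,3]
  row2 -= -1·row1 → [0,0,-1,1]
  row3 -= -1·row1 → [0,0,-1,3]
  row3 -= 1·row2 → [0,0,0,2]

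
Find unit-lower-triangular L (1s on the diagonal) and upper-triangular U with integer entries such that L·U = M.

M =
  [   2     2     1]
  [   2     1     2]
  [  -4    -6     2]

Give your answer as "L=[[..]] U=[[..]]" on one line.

  r1 -= 1·r0 → [0,-1,1]
  r2 -= -2·r0 → [0,-2,4]
  r2 -= 2·r1 → [0,0,2]

L=[[1,0,0],[1,1,0],[-2,2,1]] U=[[2,2,1],[0,-1,1],[0,0,2]]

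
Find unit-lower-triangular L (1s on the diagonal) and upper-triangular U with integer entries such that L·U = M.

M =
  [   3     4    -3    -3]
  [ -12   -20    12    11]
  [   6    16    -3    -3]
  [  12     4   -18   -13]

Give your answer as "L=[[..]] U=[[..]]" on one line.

  r1 -= -4·r0 → [0,-4,0,-1]
  r2 -= 2·r0 → [0,8,3,3]
  r3 -= 4·r0 → [0,-12,-6,-1]
  r2 -= -2·r1 → [0,0,3,1]
  r3 -= 3·r1 → [0,0,-6,2]
  r3 -= -2·r2 → [0,0,0,4]

L=[[1,0,0,0],[-4,1,0,0],[2,-2,1,0],[4,3,-2,1]] U=[[3,4,-3,-3],[0,-4,0,-1],[0,0,3,1],[0,0,0,4]]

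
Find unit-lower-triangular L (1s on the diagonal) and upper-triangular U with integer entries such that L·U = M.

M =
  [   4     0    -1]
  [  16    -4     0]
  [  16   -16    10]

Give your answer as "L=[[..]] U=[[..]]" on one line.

L=[[1,0,0],[4,1,0],[4,4,1]] U=[[4,0,-1],[0,-4,4],[0,0,-2]]

  r1 -= 4·r0 → [0,-4,4]
  r2 -= 4·r0 → [0,-16,14]
  r2 -= 4·r1 → [0,0,-2]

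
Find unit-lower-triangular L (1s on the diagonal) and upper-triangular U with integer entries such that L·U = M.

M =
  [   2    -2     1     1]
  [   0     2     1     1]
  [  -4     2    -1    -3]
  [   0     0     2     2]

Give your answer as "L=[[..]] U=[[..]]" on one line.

L=[[1,0,0,0],[0,1,0,0],[-2,-1,1,0],[0,0,1,1]] U=[[2,-2,1,1],[0,2,1,1],[0,0,2,0],[0,0,0,2]]

  row1 -= 0·row0 → [0,2,1,1]
  row2 -= -2·row0 → [0,-2,1,-1]
  row3 -= 0·row0 → [0,0,2,2]
  row2 -= -1·row1 → [0,0,2,0]
  row3 -= 0·row1 → [0,0,2,2]
  row3 -= 1·row2 → [0,0,0,2]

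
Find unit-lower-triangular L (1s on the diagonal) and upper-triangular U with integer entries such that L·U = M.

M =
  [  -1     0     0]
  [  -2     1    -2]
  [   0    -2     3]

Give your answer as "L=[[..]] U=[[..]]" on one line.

L=[[1,0,0],[2,1,0],[0,-2,1]] U=[[-1,0,0],[0,1,-2],[0,0,-1]]

  r1 -= 2·r0 → [0,1,-2]
  r2 -= 0·r0 → [0,-2,3]
  r2 -= -2·r1 → [0,0,-1]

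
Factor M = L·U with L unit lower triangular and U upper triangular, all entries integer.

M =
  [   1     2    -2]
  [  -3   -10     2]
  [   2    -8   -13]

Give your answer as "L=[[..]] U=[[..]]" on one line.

  row1 -= -3·row0 → [0,-4,-4]
  row2 -= 2·row0 → [0,-12,-9]
  row2 -= 3·row1 → [0,0,3]

L=[[1,0,0],[-3,1,0],[2,3,1]] U=[[1,2,-2],[0,-4,-4],[0,0,3]]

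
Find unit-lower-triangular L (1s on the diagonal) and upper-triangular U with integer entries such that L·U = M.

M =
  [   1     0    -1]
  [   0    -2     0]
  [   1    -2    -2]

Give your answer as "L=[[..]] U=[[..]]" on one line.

L=[[1,0,0],[0,1,0],[1,1,1]] U=[[1,0,-1],[0,-2,0],[0,0,-1]]

  r1 -= 0·r0 → [0,-2,0]
  r2 -= 1·r0 → [0,-2,-1]
  r2 -= 1·r1 → [0,0,-1]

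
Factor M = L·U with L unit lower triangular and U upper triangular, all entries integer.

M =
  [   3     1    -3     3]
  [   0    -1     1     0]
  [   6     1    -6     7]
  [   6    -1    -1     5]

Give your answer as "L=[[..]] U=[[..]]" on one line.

  R1 -= 0·R0 → [0,-1,1,0]
  R2 -= 2·R0 → [0,-1,0,1]
  R3 -= 2·R0 → [0,-3,5,-1]
  R2 -= 1·R1 → [0,0,-1,1]
  R3 -= 3·R1 → [0,0,2,-1]
  R3 -= -2·R2 → [0,0,0,1]

L=[[1,0,0,0],[0,1,0,0],[2,1,1,0],[2,3,-2,1]] U=[[3,1,-3,3],[0,-1,1,0],[0,0,-1,1],[0,0,0,1]]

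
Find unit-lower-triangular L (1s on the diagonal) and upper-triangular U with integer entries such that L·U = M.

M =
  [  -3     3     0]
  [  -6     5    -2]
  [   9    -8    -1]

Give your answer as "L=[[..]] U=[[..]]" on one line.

  R1 -= 2·R0 → [0,-1,-2]
  R2 -= -3·R0 → [0,1,-1]
  R2 -= -1·R1 → [0,0,-3]

L=[[1,0,0],[2,1,0],[-3,-1,1]] U=[[-3,3,0],[0,-1,-2],[0,0,-3]]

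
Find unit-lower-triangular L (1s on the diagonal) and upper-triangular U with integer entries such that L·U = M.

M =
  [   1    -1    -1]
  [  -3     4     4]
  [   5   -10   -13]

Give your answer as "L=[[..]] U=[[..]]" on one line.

  r1 -= -3·r0 → [0,1,1]
  r2 -= 5·r0 → [0,-5,-8]
  r2 -= -5·r1 → [0,0,-3]

L=[[1,0,0],[-3,1,0],[5,-5,1]] U=[[1,-1,-1],[0,1,1],[0,0,-3]]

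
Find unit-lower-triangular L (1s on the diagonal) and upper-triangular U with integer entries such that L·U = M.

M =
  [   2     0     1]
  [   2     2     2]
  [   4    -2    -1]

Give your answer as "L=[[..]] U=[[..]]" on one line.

L=[[1,0,0],[1,1,0],[2,-1,1]] U=[[2,0,1],[0,2,1],[0,0,-2]]

  r1 -= 1·r0 → [0,2,1]
  r2 -= 2·r0 → [0,-2,-3]
  r2 -= -1·r1 → [0,0,-2]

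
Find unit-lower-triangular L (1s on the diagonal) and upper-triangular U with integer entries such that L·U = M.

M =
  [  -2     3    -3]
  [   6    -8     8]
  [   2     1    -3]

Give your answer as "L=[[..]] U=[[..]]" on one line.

  row1 -= -3·row0 → [0,1,-1]
  row2 -= -1·row0 → [0,4,-6]
  row2 -= 4·row1 → [0,0,-2]

L=[[1,0,0],[-3,1,0],[-1,4,1]] U=[[-2,3,-3],[0,1,-1],[0,0,-2]]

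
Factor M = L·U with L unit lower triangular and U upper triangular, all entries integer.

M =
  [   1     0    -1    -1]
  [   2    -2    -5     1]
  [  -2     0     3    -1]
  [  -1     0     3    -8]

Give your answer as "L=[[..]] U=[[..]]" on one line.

  r1 -= 2·r0 → [0,-2,-3,3]
  r2 -= -2·r0 → [0,0,1,-3]
  r3 -= -1·r0 → [0,0,2,-9]
  r2 -= 0·r1 → [0,0,1,-3]
  r3 -= 0·r1 → [0,0,2,-9]
  r3 -= 2·r2 → [0,0,0,-3]

L=[[1,0,0,0],[2,1,0,0],[-2,0,1,0],[-1,0,2,1]] U=[[1,0,-1,-1],[0,-2,-3,3],[0,0,1,-3],[0,0,0,-3]]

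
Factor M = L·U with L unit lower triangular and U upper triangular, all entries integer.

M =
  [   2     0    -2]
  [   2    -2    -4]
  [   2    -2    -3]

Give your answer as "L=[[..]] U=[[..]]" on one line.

L=[[1,0,0],[1,1,0],[1,1,1]] U=[[2,0,-2],[0,-2,-2],[0,0,1]]

  row1 -= 1·row0 → [0,-2,-2]
  row2 -= 1·row0 → [0,-2,-1]
  row2 -= 1·row1 → [0,0,1]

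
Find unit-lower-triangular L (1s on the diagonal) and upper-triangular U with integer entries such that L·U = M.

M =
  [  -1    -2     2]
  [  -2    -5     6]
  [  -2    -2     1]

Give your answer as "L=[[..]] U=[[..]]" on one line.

  row1 -= 2·row0 → [0,-1,2]
  row2 -= 2·row0 → [0,2,-3]
  row2 -= -2·row1 → [0,0,1]

L=[[1,0,0],[2,1,0],[2,-2,1]] U=[[-1,-2,2],[0,-1,2],[0,0,1]]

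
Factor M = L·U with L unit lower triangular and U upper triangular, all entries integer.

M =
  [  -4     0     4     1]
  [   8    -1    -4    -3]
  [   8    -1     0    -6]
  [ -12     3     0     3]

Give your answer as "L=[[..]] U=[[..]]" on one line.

L=[[1,0,0,0],[-2,1,0,0],[-2,1,1,0],[3,-3,0,1]] U=[[-4,0,4,1],[0,-1,4,-1],[0,0,4,-3],[0,0,0,-3]]

  r1 -= -2·r0 → [0,-1,4,-1]
  r2 -= -2·r0 → [0,-1,8,-4]
  r3 -= 3·r0 → [0,3,-12,0]
  r2 -= 1·r1 → [0,0,4,-3]
  r3 -= -3·r1 → [0,0,0,-3]
  r3 -= 0·r2 → [0,0,0,-3]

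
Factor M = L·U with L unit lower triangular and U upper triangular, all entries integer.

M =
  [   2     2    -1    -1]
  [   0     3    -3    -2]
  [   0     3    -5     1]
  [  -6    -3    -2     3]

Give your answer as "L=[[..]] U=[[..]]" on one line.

L=[[1,0,0,0],[0,1,0,0],[0,1,1,0],[-3,1,1,1]] U=[[2,2,-1,-1],[0,3,-3,-2],[0,0,-2,3],[0,0,0,-1]]

  r1 -= 0·r0 → [0,3,-3,-2]
  r2 -= 0·r0 → [0,3,-5,1]
  r3 -= -3·r0 → [0,3,-5,0]
  r2 -= 1·r1 → [0,0,-2,3]
  r3 -= 1·r1 → [0,0,-2,2]
  r3 -= 1·r2 → [0,0,0,-1]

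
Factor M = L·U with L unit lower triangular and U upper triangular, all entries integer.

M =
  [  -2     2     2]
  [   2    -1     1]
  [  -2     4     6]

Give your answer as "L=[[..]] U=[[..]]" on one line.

L=[[1,0,0],[-1,1,0],[1,2,1]] U=[[-2,2,2],[0,1,3],[0,0,-2]]

  row1 -= -1·row0 → [0,1,3]
  row2 -= 1·row0 → [0,2,4]
  row2 -= 2·row1 → [0,0,-2]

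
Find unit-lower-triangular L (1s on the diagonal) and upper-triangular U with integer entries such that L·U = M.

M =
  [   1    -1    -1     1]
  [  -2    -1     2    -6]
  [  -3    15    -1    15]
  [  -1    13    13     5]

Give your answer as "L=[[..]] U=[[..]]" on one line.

L=[[1,0,0,0],[-2,1,0,0],[-3,-4,1,0],[-1,-4,-3,1]] U=[[1,-1,-1,1],[0,-3,0,-4],[0,0,-4,2],[0,0,0,-4]]

  R1 -= -2·R0 → [0,-3,0,-4]
  R2 -= -3·R0 → [0,12,-4,18]
  R3 -= -1·R0 → [0,12,12,6]
  R2 -= -4·R1 → [0,0,-4,2]
  R3 -= -4·R1 → [0,0,12,-10]
  R3 -= -3·R2 → [0,0,0,-4]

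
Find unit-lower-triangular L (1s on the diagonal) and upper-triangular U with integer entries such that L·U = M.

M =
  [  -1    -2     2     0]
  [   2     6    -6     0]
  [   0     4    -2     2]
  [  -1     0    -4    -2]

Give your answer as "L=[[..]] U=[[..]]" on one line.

L=[[1,0,0,0],[-2,1,0,0],[0,2,1,0],[1,1,-2,1]] U=[[-1,-2,2,0],[0,2,-2,0],[0,0,2,2],[0,0,0,2]]

  r1 -= -2·r0 → [0,2,-2,0]
  r2 -= 0·r0 → [0,4,-2,2]
  r3 -= 1·r0 → [0,2,-6,-2]
  r2 -= 2·r1 → [0,0,2,2]
  r3 -= 1·r1 → [0,0,-4,-2]
  r3 -= -2·r2 → [0,0,0,2]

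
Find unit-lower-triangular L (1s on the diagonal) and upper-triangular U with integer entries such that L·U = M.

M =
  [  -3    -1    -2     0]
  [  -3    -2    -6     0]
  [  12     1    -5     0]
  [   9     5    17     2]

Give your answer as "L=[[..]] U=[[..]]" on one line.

  row1 -= 1·row0 → [0,-1,-4,0]
  row2 -= -4·row0 → [0,-3,-13,0]
  row3 -= -3·row0 → [0,2,11,2]
  row2 -= 3·row1 → [0,0,-1,0]
  row3 -= -2·row1 → [0,0,3,2]
  row3 -= -3·row2 → [0,0,0,2]

L=[[1,0,0,0],[1,1,0,0],[-4,3,1,0],[-3,-2,-3,1]] U=[[-3,-1,-2,0],[0,-1,-4,0],[0,0,-1,0],[0,0,0,2]]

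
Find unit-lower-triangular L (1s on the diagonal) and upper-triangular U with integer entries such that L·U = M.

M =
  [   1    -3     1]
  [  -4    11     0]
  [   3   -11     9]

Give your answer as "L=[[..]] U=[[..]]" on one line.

  r1 -= -4·r0 → [0,-1,4]
  r2 -= 3·r0 → [0,-2,6]
  r2 -= 2·r1 → [0,0,-2]

L=[[1,0,0],[-4,1,0],[3,2,1]] U=[[1,-3,1],[0,-1,4],[0,0,-2]]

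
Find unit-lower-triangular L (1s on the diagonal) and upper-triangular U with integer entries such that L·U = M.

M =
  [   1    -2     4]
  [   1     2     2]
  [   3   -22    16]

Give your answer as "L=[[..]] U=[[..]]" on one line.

L=[[1,0,0],[1,1,0],[3,-4,1]] U=[[1,-2,4],[0,4,-2],[0,0,-4]]

  R1 -= 1·R0 → [0,4,-2]
  R2 -= 3·R0 → [0,-16,4]
  R2 -= -4·R1 → [0,0,-4]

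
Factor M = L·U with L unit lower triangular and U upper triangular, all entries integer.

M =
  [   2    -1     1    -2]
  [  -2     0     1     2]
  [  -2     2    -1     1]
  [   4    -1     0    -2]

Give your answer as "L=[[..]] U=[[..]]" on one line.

L=[[1,0,0,0],[-1,1,0,0],[-1,-1,1,0],[2,-1,0,1]] U=[[2,-1,1,-2],[0,-1,2,0],[0,0,2,-1],[0,0,0,2]]

  r1 -= -1·r0 → [0,-1,2,0]
  r2 -= -1·r0 → [0,1,0,-1]
  r3 -= 2·r0 → [0,1,-2,2]
  r2 -= -1·r1 → [0,0,2,-1]
  r3 -= -1·r1 → [0,0,0,2]
  r3 -= 0·r2 → [0,0,0,2]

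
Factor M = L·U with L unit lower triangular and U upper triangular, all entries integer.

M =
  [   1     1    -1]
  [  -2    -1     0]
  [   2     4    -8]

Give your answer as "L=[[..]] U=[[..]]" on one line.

  R1 -= -2·R0 → [0,1,-2]
  R2 -= 2·R0 → [0,2,-6]
  R2 -= 2·R1 → [0,0,-2]

L=[[1,0,0],[-2,1,0],[2,2,1]] U=[[1,1,-1],[0,1,-2],[0,0,-2]]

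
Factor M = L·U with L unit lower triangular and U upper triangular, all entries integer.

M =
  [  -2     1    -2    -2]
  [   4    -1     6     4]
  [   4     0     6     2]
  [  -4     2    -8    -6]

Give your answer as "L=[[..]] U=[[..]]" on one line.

  R1 -= -2·R0 → [0,1,2,0]
  R2 -= -2·R0 → [0,2,2,-2]
  R3 -= 2·R0 → [0,0,-4,-2]
  R2 -= 2·R1 → [0,0,-2,-2]
  R3 -= 0·R1 → [0,0,-4,-2]
  R3 -= 2·R2 → [0,0,0,2]

L=[[1,0,0,0],[-2,1,0,0],[-2,2,1,0],[2,0,2,1]] U=[[-2,1,-2,-2],[0,1,2,0],[0,0,-2,-2],[0,0,0,2]]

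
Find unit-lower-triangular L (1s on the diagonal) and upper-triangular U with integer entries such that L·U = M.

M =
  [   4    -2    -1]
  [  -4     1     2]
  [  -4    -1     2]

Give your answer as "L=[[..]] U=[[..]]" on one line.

L=[[1,0,0],[-1,1,0],[-1,3,1]] U=[[4,-2,-1],[0,-1,1],[0,0,-2]]

  r1 -= -1·r0 → [0,-1,1]
  r2 -= -1·r0 → [0,-3,1]
  r2 -= 3·r1 → [0,0,-2]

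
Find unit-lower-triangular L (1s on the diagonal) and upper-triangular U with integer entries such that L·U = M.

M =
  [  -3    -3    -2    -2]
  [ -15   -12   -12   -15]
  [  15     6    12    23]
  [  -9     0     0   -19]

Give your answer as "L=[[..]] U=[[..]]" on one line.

  row1 -= 5·row0 → [0,3,-2,-5]
  row2 -= -5·row0 → [0,-9,2,13]
  row3 -= 3·row0 → [0,9,6,-13]
  row2 -= -3·row1 → [0,0,-4,-2]
  row3 -= 3·row1 → [0,0,12,2]
  row3 -= -3·row2 → [0,0,0,-4]

L=[[1,0,0,0],[5,1,0,0],[-5,-3,1,0],[3,3,-3,1]] U=[[-3,-3,-2,-2],[0,3,-2,-5],[0,0,-4,-2],[0,0,0,-4]]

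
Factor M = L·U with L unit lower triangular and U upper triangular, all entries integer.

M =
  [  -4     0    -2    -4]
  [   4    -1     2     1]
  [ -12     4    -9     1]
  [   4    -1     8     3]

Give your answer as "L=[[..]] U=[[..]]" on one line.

L=[[1,0,0,0],[-1,1,0,0],[3,-4,1,0],[-1,1,-2,1]] U=[[-4,0,-2,-4],[0,-1,0,-3],[0,0,-3,1],[0,0,0,4]]

  row1 -= -1·row0 → [0,-1,0,-3]
  row2 -= 3·row0 → [0,4,-3,13]
  row3 -= -1·row0 → [0,-1,6,-1]
  row2 -= -4·row1 → [0,0,-3,1]
  row3 -= 1·row1 → [0,0,6,2]
  row3 -= -2·row2 → [0,0,0,4]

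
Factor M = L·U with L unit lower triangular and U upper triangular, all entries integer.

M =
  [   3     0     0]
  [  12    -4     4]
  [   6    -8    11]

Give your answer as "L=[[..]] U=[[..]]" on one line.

L=[[1,0,0],[4,1,0],[2,2,1]] U=[[3,0,0],[0,-4,4],[0,0,3]]

  row1 -= 4·row0 → [0,-4,4]
  row2 -= 2·row0 → [0,-8,11]
  row2 -= 2·row1 → [0,0,3]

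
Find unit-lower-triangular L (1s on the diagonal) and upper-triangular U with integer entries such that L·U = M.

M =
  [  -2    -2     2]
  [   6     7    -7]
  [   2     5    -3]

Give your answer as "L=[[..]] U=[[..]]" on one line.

L=[[1,0,0],[-3,1,0],[-1,3,1]] U=[[-2,-2,2],[0,1,-1],[0,0,2]]

  r1 -= -3·r0 → [0,1,-1]
  r2 -= -1·r0 → [0,3,-1]
  r2 -= 3·r1 → [0,0,2]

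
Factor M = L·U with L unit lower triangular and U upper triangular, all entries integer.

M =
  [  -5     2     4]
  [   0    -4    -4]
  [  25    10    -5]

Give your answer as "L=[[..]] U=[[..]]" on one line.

L=[[1,0,0],[0,1,0],[-5,-5,1]] U=[[-5,2,4],[0,-4,-4],[0,0,-5]]

  row1 -= 0·row0 → [0,-4,-4]
  row2 -= -5·row0 → [0,20,15]
  row2 -= -5·row1 → [0,0,-5]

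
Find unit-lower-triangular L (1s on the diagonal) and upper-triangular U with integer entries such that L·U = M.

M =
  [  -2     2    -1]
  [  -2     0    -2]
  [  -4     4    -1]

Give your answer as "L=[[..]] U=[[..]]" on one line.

L=[[1,0,0],[1,1,0],[2,0,1]] U=[[-2,2,-1],[0,-2,-1],[0,0,1]]

  row1 -= 1·row0 → [0,-2,-1]
  row2 -= 2·row0 → [0,0,1]
  row2 -= 0·row1 → [0,0,1]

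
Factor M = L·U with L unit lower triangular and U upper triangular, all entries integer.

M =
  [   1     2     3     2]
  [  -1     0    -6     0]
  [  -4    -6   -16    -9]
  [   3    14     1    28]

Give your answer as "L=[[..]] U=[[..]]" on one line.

  r1 -= -1·r0 → [0,2,-3,2]
  r2 -= -4·r0 → [0,2,-4,-1]
  r3 -= 3·r0 → [0,8,-8,22]
  r2 -= 1·r1 → [0,0,-1,-3]
  r3 -= 4·r1 → [0,0,4,14]
  r3 -= -4·r2 → [0,0,0,2]

L=[[1,0,0,0],[-1,1,0,0],[-4,1,1,0],[3,4,-4,1]] U=[[1,2,3,2],[0,2,-3,2],[0,0,-1,-3],[0,0,0,2]]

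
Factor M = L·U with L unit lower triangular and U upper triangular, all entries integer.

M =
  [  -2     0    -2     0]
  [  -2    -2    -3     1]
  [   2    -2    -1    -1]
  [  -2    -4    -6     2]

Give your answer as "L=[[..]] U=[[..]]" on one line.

  r1 -= 1·r0 → [0,-2,-1,1]
  r2 -= -1·r0 → [0,-2,-3,-1]
  r3 -= 1·r0 → [0,-4,-4,2]
  r2 -= 1·r1 → [0,0,-2,-2]
  r3 -= 2·r1 → [0,0,-2,0]
  r3 -= 1·r2 → [0,0,0,2]

L=[[1,0,0,0],[1,1,0,0],[-1,1,1,0],[1,2,1,1]] U=[[-2,0,-2,0],[0,-2,-1,1],[0,0,-2,-2],[0,0,0,2]]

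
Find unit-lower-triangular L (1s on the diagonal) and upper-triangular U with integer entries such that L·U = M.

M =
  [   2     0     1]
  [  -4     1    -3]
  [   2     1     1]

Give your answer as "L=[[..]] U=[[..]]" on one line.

L=[[1,0,0],[-2,1,0],[1,1,1]] U=[[2,0,1],[0,1,-1],[0,0,1]]

  R1 -= -2·R0 → [0,1,-1]
  R2 -= 1·R0 → [0,1,0]
  R2 -= 1·R1 → [0,0,1]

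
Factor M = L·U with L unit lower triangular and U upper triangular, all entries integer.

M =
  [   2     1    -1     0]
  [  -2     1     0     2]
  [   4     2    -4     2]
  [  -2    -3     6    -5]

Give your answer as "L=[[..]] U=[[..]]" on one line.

  r1 -= -1·r0 → [0,2,-1,2]
  r2 -= 2·r0 → [0,0,-2,2]
  r3 -= -1·r0 → [0,-2,5,-5]
  r2 -= 0·r1 → [0,0,-2,2]
  r3 -= -1·r1 → [0,0,4,-3]
  r3 -= -2·r2 → [0,0,0,1]

L=[[1,0,0,0],[-1,1,0,0],[2,0,1,0],[-1,-1,-2,1]] U=[[2,1,-1,0],[0,2,-1,2],[0,0,-2,2],[0,0,0,1]]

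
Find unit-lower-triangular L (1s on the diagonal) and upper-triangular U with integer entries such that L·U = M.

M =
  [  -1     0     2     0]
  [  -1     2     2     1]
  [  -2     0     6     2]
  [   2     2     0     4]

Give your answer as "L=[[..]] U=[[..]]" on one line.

L=[[1,0,0,0],[1,1,0,0],[2,0,1,0],[-2,1,2,1]] U=[[-1,0,2,0],[0,2,0,1],[0,0,2,2],[0,0,0,-1]]

  row1 -= 1·row0 → [0,2,0,1]
  row2 -= 2·row0 → [0,0,2,2]
  row3 -= -2·row0 → [0,2,4,4]
  row2 -= 0·row1 → [0,0,2,2]
  row3 -= 1·row1 → [0,0,4,3]
  row3 -= 2·row2 → [0,0,0,-1]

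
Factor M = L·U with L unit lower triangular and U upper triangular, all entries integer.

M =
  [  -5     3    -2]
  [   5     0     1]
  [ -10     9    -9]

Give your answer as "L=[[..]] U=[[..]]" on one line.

  row1 -= -1·row0 → [0,3,-1]
  row2 -= 2·row0 → [0,3,-5]
  row2 -= 1·row1 → [0,0,-4]

L=[[1,0,0],[-1,1,0],[2,1,1]] U=[[-5,3,-2],[0,3,-1],[0,0,-4]]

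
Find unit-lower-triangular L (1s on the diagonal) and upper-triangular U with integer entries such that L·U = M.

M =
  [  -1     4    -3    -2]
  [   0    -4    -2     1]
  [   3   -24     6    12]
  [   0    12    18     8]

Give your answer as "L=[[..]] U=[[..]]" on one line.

  r1 -= 0·r0 → [0,-4,-2,1]
  r2 -= -3·r0 → [0,-12,-3,6]
  r3 -= 0·r0 → [0,12,18,8]
  r2 -= 3·r1 → [0,0,3,3]
  r3 -= -3·r1 → [0,0,12,11]
  r3 -= 4·r2 → [0,0,0,-1]

L=[[1,0,0,0],[0,1,0,0],[-3,3,1,0],[0,-3,4,1]] U=[[-1,4,-3,-2],[0,-4,-2,1],[0,0,3,3],[0,0,0,-1]]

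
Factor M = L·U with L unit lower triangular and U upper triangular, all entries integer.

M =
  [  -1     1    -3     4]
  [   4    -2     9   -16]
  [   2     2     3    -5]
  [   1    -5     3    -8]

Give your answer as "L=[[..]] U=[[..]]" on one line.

  r1 -= -4·r0 → [0,2,-3,0]
  r2 -= -2·r0 → [0,4,-3,3]
  r3 -= -1·r0 → [0,-4,0,-4]
  r2 -= 2·r1 → [0,0,3,3]
  r3 -= -2·r1 → [0,0,-6,-4]
  r3 -= -2·r2 → [0,0,0,2]

L=[[1,0,0,0],[-4,1,0,0],[-2,2,1,0],[-1,-2,-2,1]] U=[[-1,1,-3,4],[0,2,-3,0],[0,0,3,3],[0,0,0,2]]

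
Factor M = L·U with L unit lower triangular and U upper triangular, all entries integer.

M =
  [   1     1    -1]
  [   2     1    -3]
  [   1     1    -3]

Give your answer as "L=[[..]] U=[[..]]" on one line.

  r1 -= 2·r0 → [0,-1,-1]
  r2 -= 1·r0 → [0,0,-2]
  r2 -= 0·r1 → [0,0,-2]

L=[[1,0,0],[2,1,0],[1,0,1]] U=[[1,1,-1],[0,-1,-1],[0,0,-2]]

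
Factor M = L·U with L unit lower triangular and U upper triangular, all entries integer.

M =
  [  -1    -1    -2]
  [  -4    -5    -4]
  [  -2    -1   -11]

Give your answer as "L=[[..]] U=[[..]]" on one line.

L=[[1,0,0],[4,1,0],[2,-1,1]] U=[[-1,-1,-2],[0,-1,4],[0,0,-3]]

  r1 -= 4·r0 → [0,-1,4]
  r2 -= 2·r0 → [0,1,-7]
  r2 -= -1·r1 → [0,0,-3]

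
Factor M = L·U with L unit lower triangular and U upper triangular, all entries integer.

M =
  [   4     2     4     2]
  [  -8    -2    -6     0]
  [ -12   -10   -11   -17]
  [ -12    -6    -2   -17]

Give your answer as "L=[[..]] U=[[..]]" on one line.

L=[[1,0,0,0],[-2,1,0,0],[-3,-2,1,0],[-3,0,2,1]] U=[[4,2,4,2],[0,2,2,4],[0,0,5,-3],[0,0,0,-5]]

  R1 -= -2·R0 → [0,2,2,4]
  R2 -= -3·R0 → [0,-4,1,-11]
  R3 -= -3·R0 → [0,0,10,-11]
  R2 -= -2·R1 → [0,0,5,-3]
  R3 -= 0·R1 → [0,0,10,-11]
  R3 -= 2·R2 → [0,0,0,-5]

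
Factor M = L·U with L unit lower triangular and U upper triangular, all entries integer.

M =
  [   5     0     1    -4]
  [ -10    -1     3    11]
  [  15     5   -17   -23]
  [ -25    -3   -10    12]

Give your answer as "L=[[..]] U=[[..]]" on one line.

  r1 -= -2·r0 → [0,-1,5,3]
  r2 -= 3·r0 → [0,5,-20,-11]
  r3 -= -5·r0 → [0,-3,-5,-8]
  r2 -= -5·r1 → [0,0,5,4]
  r3 -= 3·r1 → [0,0,-20,-17]
  r3 -= -4·r2 → [0,0,0,-1]

L=[[1,0,0,0],[-2,1,0,0],[3,-5,1,0],[-5,3,-4,1]] U=[[5,0,1,-4],[0,-1,5,3],[0,0,5,4],[0,0,0,-1]]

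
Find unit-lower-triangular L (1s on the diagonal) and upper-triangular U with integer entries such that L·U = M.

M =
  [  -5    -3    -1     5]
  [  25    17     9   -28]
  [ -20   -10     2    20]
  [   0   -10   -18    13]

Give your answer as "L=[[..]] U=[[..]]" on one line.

  r1 -= -5·r0 → [0,2,4,-3]
  r2 -= 4·r0 → [0,2,6,0]
  r3 -= 0·r0 → [0,-10,-18,13]
  r2 -= 1·r1 → [0,0,2,3]
  r3 -= -5·r1 → [0,0,2,-2]
  r3 -= 1·r2 → [0,0,0,-5]

L=[[1,0,0,0],[-5,1,0,0],[4,1,1,0],[0,-5,1,1]] U=[[-5,-3,-1,5],[0,2,4,-3],[0,0,2,3],[0,0,0,-5]]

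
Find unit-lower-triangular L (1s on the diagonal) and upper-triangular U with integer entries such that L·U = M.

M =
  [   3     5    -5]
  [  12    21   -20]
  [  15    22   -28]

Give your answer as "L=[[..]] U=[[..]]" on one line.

L=[[1,0,0],[4,1,0],[5,-3,1]] U=[[3,5,-5],[0,1,0],[0,0,-3]]

  row1 -= 4·row0 → [0,1,0]
  row2 -= 5·row0 → [0,-3,-3]
  row2 -= -3·row1 → [0,0,-3]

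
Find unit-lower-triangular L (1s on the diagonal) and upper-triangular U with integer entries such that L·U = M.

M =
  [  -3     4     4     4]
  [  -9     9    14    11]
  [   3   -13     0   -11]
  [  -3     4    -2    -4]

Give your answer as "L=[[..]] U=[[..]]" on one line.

L=[[1,0,0,0],[3,1,0,0],[-1,3,1,0],[1,0,3,1]] U=[[-3,4,4,4],[0,-3,2,-1],[0,0,-2,-4],[0,0,0,4]]

  r1 -= 3·r0 → [0,-3,2,-1]
  r2 -= -1·r0 → [0,-9,4,-7]
  r3 -= 1·r0 → [0,0,-6,-8]
  r2 -= 3·r1 → [0,0,-2,-4]
  r3 -= 0·r1 → [0,0,-6,-8]
  r3 -= 3·r2 → [0,0,0,4]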